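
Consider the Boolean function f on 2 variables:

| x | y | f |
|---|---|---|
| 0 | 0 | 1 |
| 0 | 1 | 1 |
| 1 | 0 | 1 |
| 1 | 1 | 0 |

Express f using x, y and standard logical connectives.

f(x, y) = NOT (x AND y)

The output is 0 only when every input is 1 — NAND of all inputs.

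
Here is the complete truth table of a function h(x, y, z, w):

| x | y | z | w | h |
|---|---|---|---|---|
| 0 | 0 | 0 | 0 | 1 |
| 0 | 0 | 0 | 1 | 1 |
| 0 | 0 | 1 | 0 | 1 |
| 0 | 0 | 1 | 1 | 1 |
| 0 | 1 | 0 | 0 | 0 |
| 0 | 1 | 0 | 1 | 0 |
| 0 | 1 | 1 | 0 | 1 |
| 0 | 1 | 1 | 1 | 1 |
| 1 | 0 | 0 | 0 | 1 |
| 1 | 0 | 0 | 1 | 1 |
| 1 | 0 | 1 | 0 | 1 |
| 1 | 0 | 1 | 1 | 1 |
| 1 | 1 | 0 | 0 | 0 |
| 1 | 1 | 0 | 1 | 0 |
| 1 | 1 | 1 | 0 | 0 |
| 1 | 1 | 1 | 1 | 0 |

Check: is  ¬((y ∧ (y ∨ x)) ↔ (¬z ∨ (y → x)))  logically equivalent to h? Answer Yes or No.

Yes

Evaluate ¬((y ∧ (y ∨ x)) ↔ (¬z ∨ (y → x))) on each row and compare to h:
  x=0, y=0, z=0, w=0: formula gives 1, h = 1 ✓
  x=0, y=0, z=0, w=1: formula gives 1, h = 1 ✓
  x=0, y=0, z=1, w=0: formula gives 1, h = 1 ✓
  x=0, y=0, z=1, w=1: formula gives 1, h = 1 ✓
  … (the remaining 12 rows also agree.)
Every row agrees, so the formula is equivalent.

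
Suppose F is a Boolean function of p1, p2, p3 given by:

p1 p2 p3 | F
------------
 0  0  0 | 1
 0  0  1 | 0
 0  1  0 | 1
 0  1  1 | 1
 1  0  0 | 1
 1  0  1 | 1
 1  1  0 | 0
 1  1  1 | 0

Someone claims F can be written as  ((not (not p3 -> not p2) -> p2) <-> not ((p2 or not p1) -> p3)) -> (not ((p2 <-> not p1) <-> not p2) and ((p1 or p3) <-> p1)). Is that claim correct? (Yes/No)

No

Check the formula against F row by row:
  p1=0, p2=0, p3=0: formula gives 1, F = 1 ✓
  p1=0, p2=0, p3=1: formula gives 1, but F = 0 ✗
Row (0,0,1) is a counterexample, so the formula is not equivalent to F.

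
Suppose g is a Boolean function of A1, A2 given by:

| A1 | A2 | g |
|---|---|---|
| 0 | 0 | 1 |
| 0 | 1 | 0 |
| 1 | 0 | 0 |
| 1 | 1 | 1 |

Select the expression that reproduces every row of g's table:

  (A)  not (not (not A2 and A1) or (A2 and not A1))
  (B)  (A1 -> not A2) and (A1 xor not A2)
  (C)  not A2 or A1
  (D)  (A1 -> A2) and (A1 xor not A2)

D

(A) fails at (0,0): the formula yields 0, g is 1.
(B) fails at (1,1): the formula yields 0, g is 1.
(C) fails at (1,0): the formula yields 1, g is 0.
Only (D) survives; checking it on all 4 rows confirms it matches g.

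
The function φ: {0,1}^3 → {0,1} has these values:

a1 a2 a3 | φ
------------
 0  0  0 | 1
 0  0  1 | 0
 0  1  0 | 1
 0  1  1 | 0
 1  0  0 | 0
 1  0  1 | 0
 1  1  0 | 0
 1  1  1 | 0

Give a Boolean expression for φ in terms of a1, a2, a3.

φ(a1, a2, a3) = ((¬a1 ∧ ¬a2) ∧ ¬a3) ∨ ((¬a1 ∧ a2) ∧ ¬a3)

Collect the rows where φ=1 — (0,0,0), (0,1,0) — and write one minterm per row: ¬a1·¬a2·¬a3, ¬a1·a2·¬a3. Their union (logical OR) reproduces the table exactly.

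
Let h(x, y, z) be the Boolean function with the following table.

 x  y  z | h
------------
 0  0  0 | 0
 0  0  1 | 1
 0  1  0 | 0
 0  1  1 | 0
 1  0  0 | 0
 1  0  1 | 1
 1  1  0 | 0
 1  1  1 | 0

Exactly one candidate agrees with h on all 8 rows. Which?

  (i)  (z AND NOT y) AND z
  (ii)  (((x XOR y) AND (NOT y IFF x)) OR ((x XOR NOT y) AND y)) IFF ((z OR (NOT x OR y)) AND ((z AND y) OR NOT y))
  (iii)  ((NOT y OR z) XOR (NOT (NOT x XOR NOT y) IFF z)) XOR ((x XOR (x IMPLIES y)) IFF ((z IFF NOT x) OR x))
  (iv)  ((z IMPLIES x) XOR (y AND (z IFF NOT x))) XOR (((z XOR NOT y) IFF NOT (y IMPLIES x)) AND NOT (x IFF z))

i

(ii): at (0,0,1) it gives 0, but h = 1 — eliminated.
(iii): at (0,0,0) it gives 1, but h = 0 — eliminated.
(iv): at (0,0,0) it gives 1, but h = 0 — eliminated.
Only (i) survives; checking it on all 8 rows confirms it matches h.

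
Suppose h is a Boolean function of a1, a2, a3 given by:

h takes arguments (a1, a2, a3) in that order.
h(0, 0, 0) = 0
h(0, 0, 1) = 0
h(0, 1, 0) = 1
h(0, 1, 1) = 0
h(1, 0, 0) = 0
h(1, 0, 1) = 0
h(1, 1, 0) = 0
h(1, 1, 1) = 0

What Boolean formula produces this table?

h(a1, a2, a3) = (NOT a1 AND a2) AND NOT a3

Only row (0,1,0) gives 1. That row's minterm ¬a1·a2·¬a3 is h directly.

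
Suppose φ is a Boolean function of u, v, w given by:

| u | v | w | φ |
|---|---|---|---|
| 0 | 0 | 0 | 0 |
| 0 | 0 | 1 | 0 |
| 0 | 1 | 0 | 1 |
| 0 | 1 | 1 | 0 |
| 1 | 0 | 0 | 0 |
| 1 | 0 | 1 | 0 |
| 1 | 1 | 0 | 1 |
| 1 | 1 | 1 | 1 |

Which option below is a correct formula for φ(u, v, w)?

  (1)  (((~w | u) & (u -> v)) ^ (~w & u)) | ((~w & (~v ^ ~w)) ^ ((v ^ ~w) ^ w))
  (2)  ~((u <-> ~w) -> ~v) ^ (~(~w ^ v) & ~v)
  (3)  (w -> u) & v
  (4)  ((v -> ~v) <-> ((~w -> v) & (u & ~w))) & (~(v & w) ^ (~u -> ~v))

(1): at (0,0,0) it gives 1, but φ = 0 — eliminated.
(2): at (0,0,1) it gives 1, but φ = 0 — eliminated.
(4): at (1,1,0) it gives 0, but φ = 1 — eliminated.
Only (3) survives; checking it on all 8 rows confirms it matches φ.

3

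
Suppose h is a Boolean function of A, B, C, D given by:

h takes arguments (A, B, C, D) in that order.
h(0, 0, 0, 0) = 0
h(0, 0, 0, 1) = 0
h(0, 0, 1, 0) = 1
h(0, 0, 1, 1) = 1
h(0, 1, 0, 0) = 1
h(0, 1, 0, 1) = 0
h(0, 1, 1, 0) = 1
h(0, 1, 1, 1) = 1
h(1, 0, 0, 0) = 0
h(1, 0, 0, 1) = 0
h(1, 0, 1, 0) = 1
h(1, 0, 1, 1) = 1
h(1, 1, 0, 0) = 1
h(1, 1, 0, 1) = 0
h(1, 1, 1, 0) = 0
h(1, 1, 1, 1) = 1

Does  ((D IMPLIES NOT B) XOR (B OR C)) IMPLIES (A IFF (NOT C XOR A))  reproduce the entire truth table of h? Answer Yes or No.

No

Test each input against both h and the formula:
  A=0, B=0, C=0, D=0: formula gives 0, h = 0 ✓
  A=0, B=0, C=0, D=1: formula gives 0, h = 0 ✓
  A=0, B=0, C=1, D=0: formula gives 1, h = 1 ✓
  A=0, B=0, C=1, D=1: formula gives 1, h = 1 ✓
  …
  A=1, B=1, C=1, D=0: formula gives 1, but h = 0 ✗
Since they disagree at (1,1,1,0), the expression is not a correct formula for h.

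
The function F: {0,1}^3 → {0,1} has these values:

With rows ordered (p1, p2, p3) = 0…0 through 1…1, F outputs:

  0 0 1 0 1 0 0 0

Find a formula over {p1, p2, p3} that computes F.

Collect the rows where F=1 — (0,1,0), (1,0,0) — and write one minterm per row: ¬p1·p2·¬p3, p1·¬p2·¬p3. Their union (logical OR) reproduces the table exactly.

F(p1, p2, p3) = ((NOT p1 AND p2) AND NOT p3) OR ((p1 AND NOT p2) AND NOT p3)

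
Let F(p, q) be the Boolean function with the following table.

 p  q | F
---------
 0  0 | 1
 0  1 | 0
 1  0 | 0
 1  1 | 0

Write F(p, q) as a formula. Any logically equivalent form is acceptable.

F(p, q) = p' · q'

Only row (0,0) gives 1. That row's minterm ¬p·¬q is F directly.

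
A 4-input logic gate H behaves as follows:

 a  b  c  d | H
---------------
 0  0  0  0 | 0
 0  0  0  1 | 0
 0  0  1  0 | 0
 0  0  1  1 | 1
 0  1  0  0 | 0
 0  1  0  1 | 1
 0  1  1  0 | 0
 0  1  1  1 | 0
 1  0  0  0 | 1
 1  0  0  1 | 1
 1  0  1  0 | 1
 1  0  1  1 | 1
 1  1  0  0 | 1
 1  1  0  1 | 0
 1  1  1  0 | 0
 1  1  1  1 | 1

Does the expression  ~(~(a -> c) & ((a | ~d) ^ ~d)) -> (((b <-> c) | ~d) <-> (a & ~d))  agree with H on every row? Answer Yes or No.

No

Check the formula against H row by row:
  a=0, b=0, c=0, d=0: formula gives 0, H = 0 ✓
  a=0, b=0, c=0, d=1: formula gives 0, H = 0 ✓
  a=0, b=0, c=1, d=0: formula gives 0, H = 0 ✓
  a=0, b=0, c=1, d=1: formula gives 1, H = 1 ✓
  …
  a=1, b=1, c=0, d=1: formula gives 1, but H = 0 ✗
A single disagreement suffices: at (1,1,0,1) they differ, so the formula does not compute H.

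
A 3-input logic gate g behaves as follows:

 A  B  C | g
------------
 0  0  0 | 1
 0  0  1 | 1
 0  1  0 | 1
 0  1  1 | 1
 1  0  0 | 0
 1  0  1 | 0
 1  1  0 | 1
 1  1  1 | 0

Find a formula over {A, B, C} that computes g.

g is 0 on only 3 rows — (1,0,0), (1,0,1), (1,1,1). Writing each as a minterm (A·¬B·¬C, A·¬B·C, A·B·C) and OR-ing them characterizes exactly where g=0, so g is the negation of that disjunction.

g(A, B, C) = NOT ((((A AND NOT B) AND NOT C) OR ((A AND NOT B) AND C)) OR ((A AND B) AND C))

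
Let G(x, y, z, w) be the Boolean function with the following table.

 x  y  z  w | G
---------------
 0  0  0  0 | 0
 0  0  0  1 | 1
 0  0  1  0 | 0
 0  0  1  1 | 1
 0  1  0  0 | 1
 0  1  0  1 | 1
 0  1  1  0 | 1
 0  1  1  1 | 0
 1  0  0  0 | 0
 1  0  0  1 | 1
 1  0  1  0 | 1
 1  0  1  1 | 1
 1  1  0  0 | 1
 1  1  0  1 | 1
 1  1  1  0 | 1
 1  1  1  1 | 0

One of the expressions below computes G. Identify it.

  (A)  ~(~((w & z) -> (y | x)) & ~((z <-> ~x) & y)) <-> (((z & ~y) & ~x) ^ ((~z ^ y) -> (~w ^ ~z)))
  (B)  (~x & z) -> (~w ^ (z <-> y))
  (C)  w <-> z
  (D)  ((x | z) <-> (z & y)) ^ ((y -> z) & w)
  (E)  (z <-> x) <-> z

A

(B) disagrees with G on (0,0,0,0) (formula → 1, table → 0); rule it out.
(C) disagrees with G on (0,0,0,0) (formula → 1, table → 0); rule it out.
(D) disagrees with G on (0,0,0,0) (formula → 1, table → 0); rule it out.
(E) disagrees with G on (0,0,0,1) (formula → 0, table → 1); rule it out.
Only (A) survives; checking it on all 16 rows confirms it matches G.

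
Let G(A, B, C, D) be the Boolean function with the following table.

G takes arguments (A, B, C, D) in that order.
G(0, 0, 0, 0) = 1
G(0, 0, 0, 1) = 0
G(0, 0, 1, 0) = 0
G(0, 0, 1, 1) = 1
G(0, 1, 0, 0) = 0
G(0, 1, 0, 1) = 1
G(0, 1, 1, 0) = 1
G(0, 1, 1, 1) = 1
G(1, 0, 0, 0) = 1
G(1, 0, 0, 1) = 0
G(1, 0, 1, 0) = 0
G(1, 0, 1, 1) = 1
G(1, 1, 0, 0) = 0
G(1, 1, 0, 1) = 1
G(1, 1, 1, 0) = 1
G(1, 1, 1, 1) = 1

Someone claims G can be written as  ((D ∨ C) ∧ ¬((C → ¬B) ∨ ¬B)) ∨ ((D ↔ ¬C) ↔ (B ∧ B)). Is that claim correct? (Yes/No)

Yes

Check the formula against G row by row:
  A=0, B=0, C=0, D=0: formula gives 1, G = 1 ✓
  A=0, B=0, C=0, D=1: formula gives 0, G = 0 ✓
  A=0, B=0, C=1, D=0: formula gives 0, G = 0 ✓
  A=0, B=0, C=1, D=1: formula gives 1, G = 1 ✓
  … (the remaining 12 rows also agree.)
All 16 rows match — the expression computes G exactly.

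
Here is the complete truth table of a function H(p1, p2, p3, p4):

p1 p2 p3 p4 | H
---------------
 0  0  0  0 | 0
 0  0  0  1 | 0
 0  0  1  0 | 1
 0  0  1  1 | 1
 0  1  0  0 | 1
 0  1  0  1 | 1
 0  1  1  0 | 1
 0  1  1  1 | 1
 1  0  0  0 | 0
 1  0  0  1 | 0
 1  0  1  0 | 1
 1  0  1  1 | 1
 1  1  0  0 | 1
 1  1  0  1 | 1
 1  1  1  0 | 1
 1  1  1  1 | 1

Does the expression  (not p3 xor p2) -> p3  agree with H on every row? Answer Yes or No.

Test each input against both H and the formula:
  p1=0, p2=0, p3=0, p4=0: formula gives 0, H = 0 ✓
  p1=0, p2=0, p3=0, p4=1: formula gives 0, H = 0 ✓
  p1=0, p2=0, p3=1, p4=0: formula gives 1, H = 1 ✓
  p1=0, p2=0, p3=1, p4=1: formula gives 1, H = 1 ✓
  …and likewise for the remaining 12 rows.
Every row agrees, so the formula is equivalent.

Yes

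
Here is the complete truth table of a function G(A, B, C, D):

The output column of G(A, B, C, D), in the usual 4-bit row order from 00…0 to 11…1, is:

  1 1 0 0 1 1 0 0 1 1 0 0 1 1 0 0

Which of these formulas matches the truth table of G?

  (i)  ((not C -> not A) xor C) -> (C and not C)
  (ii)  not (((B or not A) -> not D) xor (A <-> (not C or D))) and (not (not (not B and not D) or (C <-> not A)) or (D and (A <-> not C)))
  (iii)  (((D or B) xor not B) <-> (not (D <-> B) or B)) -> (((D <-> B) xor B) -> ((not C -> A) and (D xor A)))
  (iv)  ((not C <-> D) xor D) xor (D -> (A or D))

iv

(i) fails at (0,0,0,0): the formula yields 0, G is 1.
(ii) fails at (0,0,0,0): the formula yields 0, G is 1.
(iii) fails at (0,0,1,0): the formula yields 1, G is 0.
Only (iv) survives; checking it on all 16 rows confirms it matches G.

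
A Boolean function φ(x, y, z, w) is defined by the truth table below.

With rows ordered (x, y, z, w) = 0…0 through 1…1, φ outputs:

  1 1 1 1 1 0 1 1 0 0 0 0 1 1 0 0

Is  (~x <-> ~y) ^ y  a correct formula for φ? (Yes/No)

Check the formula against φ row by row:
  x=0, y=0, z=0, w=0: formula gives 1, φ = 1 ✓
  x=0, y=0, z=0, w=1: formula gives 1, φ = 1 ✓
  x=0, y=0, z=1, w=0: formula gives 1, φ = 1 ✓
  x=0, y=0, z=1, w=1: formula gives 1, φ = 1 ✓
  …
  x=0, y=1, z=0, w=1: formula gives 1, but φ = 0 ✗
Since they disagree at (0,1,0,1), the expression is not a correct formula for φ.

No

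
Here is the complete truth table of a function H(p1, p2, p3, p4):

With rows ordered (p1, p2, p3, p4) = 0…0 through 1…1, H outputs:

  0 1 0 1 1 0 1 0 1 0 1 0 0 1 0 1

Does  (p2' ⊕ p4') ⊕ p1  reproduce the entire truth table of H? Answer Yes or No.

Yes

Test each input against both H and the formula:
  p1=0, p2=0, p3=0, p4=0: formula gives 0, H = 0 ✓
  p1=0, p2=0, p3=0, p4=1: formula gives 1, H = 1 ✓
  p1=0, p2=0, p3=1, p4=0: formula gives 0, H = 0 ✓
  p1=0, p2=0, p3=1, p4=1: formula gives 1, H = 1 ✓
  …and likewise for the remaining 12 rows.
Every row agrees, so the formula is equivalent.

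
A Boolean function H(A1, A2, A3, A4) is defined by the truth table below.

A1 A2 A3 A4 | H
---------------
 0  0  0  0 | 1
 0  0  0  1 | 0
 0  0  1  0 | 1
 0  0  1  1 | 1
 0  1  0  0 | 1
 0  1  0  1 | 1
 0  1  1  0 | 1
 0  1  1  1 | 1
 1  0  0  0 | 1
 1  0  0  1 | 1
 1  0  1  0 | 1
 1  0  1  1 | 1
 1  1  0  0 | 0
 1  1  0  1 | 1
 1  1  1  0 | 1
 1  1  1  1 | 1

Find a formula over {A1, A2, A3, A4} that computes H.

There are just 2 zero rows: (0,0,0,1), (1,1,0,0). Their minterms are ¬A1·¬A2·¬A3·A4, A1·A2·¬A3·¬A4; the OR of those covers precisely the 0-outputs, and negating it yields H.

H(A1, A2, A3, A4) = ((((A1' · A2') · A3') · A4) + (((A1 · A2) · A3') · A4'))'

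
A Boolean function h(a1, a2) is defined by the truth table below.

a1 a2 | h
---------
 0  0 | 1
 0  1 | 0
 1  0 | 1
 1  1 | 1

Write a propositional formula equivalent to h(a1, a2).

h is 0 on exactly one input, (0,1), whose minterm is ¬a1·a2. So h is the negation of that single conjunction.

h(a1, a2) = (a1' · a2)'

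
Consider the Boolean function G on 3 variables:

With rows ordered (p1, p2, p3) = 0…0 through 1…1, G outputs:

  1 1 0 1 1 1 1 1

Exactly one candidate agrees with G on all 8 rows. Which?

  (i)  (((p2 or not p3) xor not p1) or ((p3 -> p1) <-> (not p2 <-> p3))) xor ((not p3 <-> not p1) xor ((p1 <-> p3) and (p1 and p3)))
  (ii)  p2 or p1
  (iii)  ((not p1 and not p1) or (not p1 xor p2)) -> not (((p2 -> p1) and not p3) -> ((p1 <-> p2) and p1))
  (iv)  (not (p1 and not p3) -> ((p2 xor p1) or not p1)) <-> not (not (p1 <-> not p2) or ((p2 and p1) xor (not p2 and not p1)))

(ii) fails at (0,0,0): the formula yields 0, G is 1.
(iii) fails at (0,0,1): the formula yields 0, G is 1.
(iv) fails at (0,0,0): the formula yields 0, G is 1.
That leaves (i). Evaluating it on every row reproduces the table of G exactly.

i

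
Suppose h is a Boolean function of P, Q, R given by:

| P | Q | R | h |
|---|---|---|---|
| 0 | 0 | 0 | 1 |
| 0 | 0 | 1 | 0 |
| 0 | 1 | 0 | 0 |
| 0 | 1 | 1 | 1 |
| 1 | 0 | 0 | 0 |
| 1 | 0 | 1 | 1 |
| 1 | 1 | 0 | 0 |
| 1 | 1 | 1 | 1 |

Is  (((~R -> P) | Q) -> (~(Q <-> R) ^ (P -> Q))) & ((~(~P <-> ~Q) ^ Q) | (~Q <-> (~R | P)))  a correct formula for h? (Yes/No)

Yes

Test each input against both h and the formula:
  P=0, Q=0, R=0: formula gives 1, h = 1 ✓
  P=0, Q=0, R=1: formula gives 0, h = 0 ✓
  P=0, Q=1, R=0: formula gives 0, h = 0 ✓
  P=0, Q=1, R=1: formula gives 1, h = 1 ✓
  P=1, Q=0, R=0: formula gives 0, h = 0 ✓
  …and likewise for the remaining 3 rows.
No disagreement on any input; they are logically equivalent.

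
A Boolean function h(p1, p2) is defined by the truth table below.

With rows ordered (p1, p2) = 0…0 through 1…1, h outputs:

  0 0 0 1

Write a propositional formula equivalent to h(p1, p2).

The output is 1 only when every input is 1 — the AND of all inputs.

h(p1, p2) = p1 AND p2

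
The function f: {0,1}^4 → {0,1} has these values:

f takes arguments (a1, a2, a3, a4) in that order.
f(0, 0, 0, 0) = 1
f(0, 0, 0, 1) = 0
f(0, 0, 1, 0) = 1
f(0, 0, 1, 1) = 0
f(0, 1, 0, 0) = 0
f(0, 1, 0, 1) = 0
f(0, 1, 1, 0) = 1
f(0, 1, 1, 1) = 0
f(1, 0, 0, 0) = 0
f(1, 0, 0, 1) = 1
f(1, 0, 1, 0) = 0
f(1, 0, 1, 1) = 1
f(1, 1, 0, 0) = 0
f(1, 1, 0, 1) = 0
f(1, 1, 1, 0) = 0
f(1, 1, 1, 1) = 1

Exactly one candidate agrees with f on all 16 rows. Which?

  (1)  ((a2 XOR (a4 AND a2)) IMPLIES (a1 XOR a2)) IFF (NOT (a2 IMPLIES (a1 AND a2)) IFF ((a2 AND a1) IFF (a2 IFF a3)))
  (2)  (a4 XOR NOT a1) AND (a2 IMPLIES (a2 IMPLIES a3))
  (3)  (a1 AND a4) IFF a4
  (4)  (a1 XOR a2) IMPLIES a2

2

(1): at (0,0,0,1) it gives 1, but f = 0 — eliminated.
(3): at (0,1,0,0) it gives 1, but f = 0 — eliminated.
(4): at (0,0,0,1) it gives 1, but f = 0 — eliminated.
(2) is the remaining candidate, and it agrees with f on all 16 inputs.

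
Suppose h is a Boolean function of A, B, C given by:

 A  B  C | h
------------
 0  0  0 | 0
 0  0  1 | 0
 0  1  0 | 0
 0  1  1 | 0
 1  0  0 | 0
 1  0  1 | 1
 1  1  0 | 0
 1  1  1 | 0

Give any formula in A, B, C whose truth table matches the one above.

h(A, B, C) = (A AND NOT B) AND C

h is 1 on exactly one input, (1,0,1), whose minterm is A·¬B·C. So h is just that conjunction.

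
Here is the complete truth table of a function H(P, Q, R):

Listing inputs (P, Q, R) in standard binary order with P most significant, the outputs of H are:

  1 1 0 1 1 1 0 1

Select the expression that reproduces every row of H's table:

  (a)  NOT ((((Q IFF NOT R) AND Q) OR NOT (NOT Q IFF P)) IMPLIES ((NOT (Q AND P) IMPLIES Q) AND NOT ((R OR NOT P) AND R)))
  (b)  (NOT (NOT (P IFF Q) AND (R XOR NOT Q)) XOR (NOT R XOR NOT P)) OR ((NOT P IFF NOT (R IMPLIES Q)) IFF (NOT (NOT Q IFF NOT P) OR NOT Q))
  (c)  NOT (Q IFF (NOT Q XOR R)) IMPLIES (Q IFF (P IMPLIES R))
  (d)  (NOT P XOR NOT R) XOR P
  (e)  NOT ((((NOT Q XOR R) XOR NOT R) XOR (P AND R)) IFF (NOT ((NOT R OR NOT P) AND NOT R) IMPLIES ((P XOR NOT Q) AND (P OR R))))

(a): at (0,1,1) it gives 0, but H = 1 — eliminated.
(b): at (0,1,0) it gives 1, but H = 0 — eliminated.
(c): at (0,0,0) it gives 0, but H = 1 — eliminated.
(d): at (0,0,0) it gives 0, but H = 1 — eliminated.
Only (e) survives; checking it on all 8 rows confirms it matches H.

e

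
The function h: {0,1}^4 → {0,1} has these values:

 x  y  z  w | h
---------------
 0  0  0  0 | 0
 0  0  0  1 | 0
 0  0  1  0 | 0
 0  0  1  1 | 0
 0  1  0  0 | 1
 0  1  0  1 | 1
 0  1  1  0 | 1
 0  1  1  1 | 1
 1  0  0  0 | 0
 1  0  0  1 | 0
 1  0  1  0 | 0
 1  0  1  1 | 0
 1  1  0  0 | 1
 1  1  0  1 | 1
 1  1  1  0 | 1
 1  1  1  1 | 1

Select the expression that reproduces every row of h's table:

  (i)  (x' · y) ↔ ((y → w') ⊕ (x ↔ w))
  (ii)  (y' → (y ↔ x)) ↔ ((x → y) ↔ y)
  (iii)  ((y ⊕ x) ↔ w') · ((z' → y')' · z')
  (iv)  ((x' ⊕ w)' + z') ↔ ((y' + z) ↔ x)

(i) disagrees with h on (0,0,0,0) (formula → 1, table → 0); rule it out.
(iii) disagrees with h on (0,1,0,1) (formula → 0, table → 1); rule it out.
(iv) disagrees with h on (0,0,1,0) (formula → 1, table → 0); rule it out.
Only (ii) survives; checking it on all 16 rows confirms it matches h.

ii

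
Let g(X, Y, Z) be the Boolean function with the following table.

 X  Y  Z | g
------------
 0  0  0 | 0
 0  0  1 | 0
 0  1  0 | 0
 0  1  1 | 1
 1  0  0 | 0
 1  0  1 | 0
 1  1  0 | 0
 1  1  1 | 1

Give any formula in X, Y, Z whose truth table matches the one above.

g(X, Y, Z) = ((NOT X AND Y) AND Z) OR ((X AND Y) AND Z)

The 1-rows are (0,1,1), (1,1,1). Each contributes one minterm — ¬X·Y·Z; X·Y·Z — and their disjunction is a sum-of-products form of g.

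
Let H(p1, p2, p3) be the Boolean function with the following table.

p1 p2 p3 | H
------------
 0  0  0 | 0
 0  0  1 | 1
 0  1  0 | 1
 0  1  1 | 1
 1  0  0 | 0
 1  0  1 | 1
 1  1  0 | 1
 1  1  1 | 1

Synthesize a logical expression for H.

The 0-rows are (0,0,0), (1,0,0). Take each as a conjunction (¬p1·¬p2·¬p3, p1·¬p2·¬p3), form their disjunction, and complement — that gives a formula that is 1 everywhere H is.

H(p1, p2, p3) = ~(((~p1 & ~p2) & ~p3) | ((p1 & ~p2) & ~p3))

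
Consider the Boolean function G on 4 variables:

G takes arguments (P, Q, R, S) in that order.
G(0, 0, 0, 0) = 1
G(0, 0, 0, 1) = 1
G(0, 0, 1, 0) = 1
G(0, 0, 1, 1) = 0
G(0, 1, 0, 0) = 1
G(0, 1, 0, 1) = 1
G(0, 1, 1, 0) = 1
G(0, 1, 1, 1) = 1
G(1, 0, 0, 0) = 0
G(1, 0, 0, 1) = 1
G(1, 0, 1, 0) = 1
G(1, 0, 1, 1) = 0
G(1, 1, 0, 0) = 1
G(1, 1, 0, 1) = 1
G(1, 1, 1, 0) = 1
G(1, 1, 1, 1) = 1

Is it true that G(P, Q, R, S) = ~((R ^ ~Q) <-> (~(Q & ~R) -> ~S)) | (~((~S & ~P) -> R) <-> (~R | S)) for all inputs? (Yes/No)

Evaluate ~((R ^ ~Q) <-> (~(Q & ~R) -> ~S)) | (~((~S & ~P) -> R) <-> (~R | S)) on each row and compare to G:
  P=0, Q=0, R=0, S=0: formula gives 1, G = 1 ✓
  P=0, Q=0, R=0, S=1: formula gives 1, G = 1 ✓
  P=0, Q=0, R=1, S=0: formula gives 1, G = 1 ✓
  P=0, Q=0, R=1, S=1: formula gives 0, G = 0 ✓
  …and likewise for the remaining 12 rows.
Every row agrees, so the formula is equivalent.

Yes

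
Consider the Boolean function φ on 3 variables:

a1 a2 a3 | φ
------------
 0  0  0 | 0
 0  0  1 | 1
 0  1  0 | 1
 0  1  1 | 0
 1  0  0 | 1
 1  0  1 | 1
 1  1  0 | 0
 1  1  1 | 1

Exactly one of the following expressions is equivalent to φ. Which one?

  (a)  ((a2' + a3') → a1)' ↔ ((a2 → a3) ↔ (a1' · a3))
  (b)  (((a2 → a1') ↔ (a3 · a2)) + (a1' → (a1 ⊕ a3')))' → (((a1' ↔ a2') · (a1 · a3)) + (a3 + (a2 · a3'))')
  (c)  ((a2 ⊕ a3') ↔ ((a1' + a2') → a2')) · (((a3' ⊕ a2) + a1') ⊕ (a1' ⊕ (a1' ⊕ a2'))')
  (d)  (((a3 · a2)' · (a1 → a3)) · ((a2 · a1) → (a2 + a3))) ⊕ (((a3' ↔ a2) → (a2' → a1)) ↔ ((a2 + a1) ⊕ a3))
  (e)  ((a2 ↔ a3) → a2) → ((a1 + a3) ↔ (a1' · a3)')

a

(b) disagrees with φ on (0,0,0) (formula → 1, table → 0); rule it out.
(c) disagrees with φ on (0,0,0) (formula → 1, table → 0); rule it out.
(d) disagrees with φ on (0,0,0) (formula → 1, table → 0); rule it out.
(e) disagrees with φ on (0,0,0) (formula → 1, table → 0); rule it out.
That leaves (a). Evaluating it on every row reproduces the table of φ exactly.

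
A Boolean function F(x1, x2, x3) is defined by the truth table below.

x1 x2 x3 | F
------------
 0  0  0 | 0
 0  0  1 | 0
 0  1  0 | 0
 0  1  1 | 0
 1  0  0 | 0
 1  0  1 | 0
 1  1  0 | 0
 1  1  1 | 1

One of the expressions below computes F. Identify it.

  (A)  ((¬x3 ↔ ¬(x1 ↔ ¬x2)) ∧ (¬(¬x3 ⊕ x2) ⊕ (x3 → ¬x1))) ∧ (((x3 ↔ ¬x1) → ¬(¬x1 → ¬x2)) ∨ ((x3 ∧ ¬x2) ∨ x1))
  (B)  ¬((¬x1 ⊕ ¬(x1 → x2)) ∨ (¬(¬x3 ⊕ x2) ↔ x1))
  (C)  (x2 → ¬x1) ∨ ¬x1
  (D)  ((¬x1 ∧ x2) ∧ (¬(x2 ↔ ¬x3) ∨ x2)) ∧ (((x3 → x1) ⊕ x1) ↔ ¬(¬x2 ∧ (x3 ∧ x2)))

B

(A) disagrees with F on (0,0,0) (formula → 1, table → 0); rule it out.
(C) disagrees with F on (0,0,0) (formula → 1, table → 0); rule it out.
(D) disagrees with F on (0,1,0) (formula → 1, table → 0); rule it out.
(B) is the remaining candidate, and it agrees with F on all 8 inputs.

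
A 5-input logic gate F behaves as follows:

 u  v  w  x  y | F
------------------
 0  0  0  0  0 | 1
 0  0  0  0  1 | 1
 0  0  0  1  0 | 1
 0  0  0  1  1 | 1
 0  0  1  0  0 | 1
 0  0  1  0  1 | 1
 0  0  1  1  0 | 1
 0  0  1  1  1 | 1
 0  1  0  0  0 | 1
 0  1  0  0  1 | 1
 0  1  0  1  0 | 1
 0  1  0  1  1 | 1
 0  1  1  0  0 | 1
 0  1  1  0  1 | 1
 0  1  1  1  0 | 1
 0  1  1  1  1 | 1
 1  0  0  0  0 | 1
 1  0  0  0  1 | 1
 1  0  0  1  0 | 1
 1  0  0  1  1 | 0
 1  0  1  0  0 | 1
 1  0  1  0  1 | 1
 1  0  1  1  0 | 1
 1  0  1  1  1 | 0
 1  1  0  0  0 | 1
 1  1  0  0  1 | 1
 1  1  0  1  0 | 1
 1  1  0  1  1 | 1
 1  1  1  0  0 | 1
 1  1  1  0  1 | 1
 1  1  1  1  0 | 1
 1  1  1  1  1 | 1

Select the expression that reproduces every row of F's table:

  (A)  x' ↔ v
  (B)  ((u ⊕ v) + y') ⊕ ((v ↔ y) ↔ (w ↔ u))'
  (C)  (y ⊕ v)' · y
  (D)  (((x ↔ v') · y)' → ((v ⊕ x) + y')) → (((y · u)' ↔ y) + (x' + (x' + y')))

D

(A) disagrees with F on (0,0,0,0,0) (formula → 0, table → 1); rule it out.
(B) disagrees with F on (0,0,1,0,0) (formula → 0, table → 1); rule it out.
(C) disagrees with F on (0,0,0,0,0) (formula → 0, table → 1); rule it out.
(D) is the remaining candidate, and it agrees with F on all 32 inputs.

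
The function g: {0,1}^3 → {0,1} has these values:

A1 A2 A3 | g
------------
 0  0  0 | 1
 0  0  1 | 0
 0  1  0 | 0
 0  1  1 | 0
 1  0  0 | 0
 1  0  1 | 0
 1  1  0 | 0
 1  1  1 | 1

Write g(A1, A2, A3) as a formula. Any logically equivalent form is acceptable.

g(A1, A2, A3) = ((not A1 and not A2) and not A3) or ((A1 and A2) and A3)

Collect the rows where g=1 — (0,0,0), (1,1,1) — and write one minterm per row: ¬A1·¬A2·¬A3, A1·A2·A3. Their union (logical OR) reproduces the table exactly.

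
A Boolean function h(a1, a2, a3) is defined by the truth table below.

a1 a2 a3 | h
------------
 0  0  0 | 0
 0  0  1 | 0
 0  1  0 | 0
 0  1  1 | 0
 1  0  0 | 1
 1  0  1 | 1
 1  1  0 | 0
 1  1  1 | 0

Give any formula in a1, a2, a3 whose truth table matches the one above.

h(a1, a2, a3) = ((a1 · a2') · a3') + ((a1 · a2') · a3)

The 1-rows are (1,0,0), (1,0,1). Each contributes one minterm — a1·¬a2·¬a3; a1·¬a2·a3 — and their disjunction is a sum-of-products form of h.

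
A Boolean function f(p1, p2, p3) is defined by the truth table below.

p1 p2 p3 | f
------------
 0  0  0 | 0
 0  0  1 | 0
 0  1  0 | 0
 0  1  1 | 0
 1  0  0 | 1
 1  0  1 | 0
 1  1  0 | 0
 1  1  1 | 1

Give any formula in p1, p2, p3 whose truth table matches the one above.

f(p1, p2, p3) = ((p1 ∧ ¬p2) ∧ ¬p3) ∨ ((p1 ∧ p2) ∧ p3)

Collect the rows where f=1 — (1,0,0), (1,1,1) — and write one minterm per row: p1·¬p2·¬p3, p1·p2·p3. Their union (logical OR) reproduces the table exactly.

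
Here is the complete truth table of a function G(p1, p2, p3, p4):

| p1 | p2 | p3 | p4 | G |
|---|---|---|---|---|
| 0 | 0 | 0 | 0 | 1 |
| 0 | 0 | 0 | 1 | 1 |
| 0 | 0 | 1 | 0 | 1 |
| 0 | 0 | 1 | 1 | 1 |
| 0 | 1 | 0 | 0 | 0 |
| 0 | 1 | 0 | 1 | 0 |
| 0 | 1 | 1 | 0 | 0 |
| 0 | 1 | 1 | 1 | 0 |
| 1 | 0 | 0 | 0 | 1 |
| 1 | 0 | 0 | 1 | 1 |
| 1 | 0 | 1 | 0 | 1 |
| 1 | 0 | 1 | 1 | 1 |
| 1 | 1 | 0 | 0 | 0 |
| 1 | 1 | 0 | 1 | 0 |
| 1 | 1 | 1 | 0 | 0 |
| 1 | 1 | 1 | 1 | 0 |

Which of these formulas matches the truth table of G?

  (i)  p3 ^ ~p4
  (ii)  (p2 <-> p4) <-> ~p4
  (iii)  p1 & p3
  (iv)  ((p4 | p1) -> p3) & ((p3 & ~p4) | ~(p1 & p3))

ii

(i) fails at (0,0,0,1): the formula yields 0, G is 1.
(iii) fails at (0,0,0,0): the formula yields 0, G is 1.
(iv) fails at (0,0,0,1): the formula yields 0, G is 1.
(ii) is the remaining candidate, and it agrees with G on all 16 inputs.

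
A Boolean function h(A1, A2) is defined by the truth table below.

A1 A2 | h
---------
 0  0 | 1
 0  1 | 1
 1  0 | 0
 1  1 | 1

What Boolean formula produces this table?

h(A1, A2) = A1 → A2

This is A1 → A2 (false only at 1,0).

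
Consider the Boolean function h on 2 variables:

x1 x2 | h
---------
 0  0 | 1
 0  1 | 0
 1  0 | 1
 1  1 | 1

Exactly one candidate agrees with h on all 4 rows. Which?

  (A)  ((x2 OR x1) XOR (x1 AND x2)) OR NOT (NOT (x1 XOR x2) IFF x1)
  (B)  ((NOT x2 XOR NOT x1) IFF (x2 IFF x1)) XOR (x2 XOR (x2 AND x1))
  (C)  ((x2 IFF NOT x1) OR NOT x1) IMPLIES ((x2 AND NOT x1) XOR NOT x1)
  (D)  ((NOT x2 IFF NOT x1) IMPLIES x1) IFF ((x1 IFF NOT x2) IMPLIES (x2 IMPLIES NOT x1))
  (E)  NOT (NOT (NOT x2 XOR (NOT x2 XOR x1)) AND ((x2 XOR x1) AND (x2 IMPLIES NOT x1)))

E

(A) disagrees with h on (0,1) (formula → 1, table → 0); rule it out.
(B) disagrees with h on (0,0) (formula → 0, table → 1); rule it out.
(C) disagrees with h on (1,0) (formula → 0, table → 1); rule it out.
(D) disagrees with h on (0,0) (formula → 0, table → 1); rule it out.
Only (E) survives; checking it on all 4 rows confirms it matches h.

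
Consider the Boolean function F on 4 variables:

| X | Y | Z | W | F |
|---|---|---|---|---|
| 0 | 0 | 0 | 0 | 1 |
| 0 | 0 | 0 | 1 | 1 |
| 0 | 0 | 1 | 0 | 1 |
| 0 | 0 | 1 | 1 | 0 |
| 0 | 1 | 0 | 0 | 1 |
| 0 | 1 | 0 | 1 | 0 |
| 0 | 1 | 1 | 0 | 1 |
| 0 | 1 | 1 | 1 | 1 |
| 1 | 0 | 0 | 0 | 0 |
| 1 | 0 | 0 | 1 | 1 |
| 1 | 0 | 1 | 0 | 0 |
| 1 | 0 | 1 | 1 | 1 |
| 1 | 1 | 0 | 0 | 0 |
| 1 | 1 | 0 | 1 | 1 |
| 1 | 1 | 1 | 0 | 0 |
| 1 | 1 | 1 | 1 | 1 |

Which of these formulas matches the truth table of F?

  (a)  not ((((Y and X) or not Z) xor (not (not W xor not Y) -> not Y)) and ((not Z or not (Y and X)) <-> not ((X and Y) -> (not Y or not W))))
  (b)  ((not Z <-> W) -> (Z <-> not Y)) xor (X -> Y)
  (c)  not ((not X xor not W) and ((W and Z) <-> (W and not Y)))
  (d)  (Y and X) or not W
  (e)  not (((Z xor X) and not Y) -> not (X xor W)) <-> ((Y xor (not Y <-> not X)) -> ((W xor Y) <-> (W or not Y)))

(a): at (0,0,1,1) it gives 1, but F = 0 — eliminated.
(b): at (0,0,0,0) it gives 0, but F = 1 — eliminated.
(d): at (0,0,0,1) it gives 0, but F = 1 — eliminated.
(e): at (0,0,0,1) it gives 0, but F = 1 — eliminated.
Only (c) survives; checking it on all 16 rows confirms it matches F.

c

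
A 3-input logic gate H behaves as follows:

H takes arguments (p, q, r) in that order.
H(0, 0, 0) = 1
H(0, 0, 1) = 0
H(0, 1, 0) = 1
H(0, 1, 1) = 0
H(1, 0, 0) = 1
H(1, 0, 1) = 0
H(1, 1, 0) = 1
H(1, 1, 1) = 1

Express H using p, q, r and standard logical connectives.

H(p, q, r) = ¬((((¬p ∧ ¬q) ∧ r) ∨ ((¬p ∧ q) ∧ r)) ∨ ((p ∧ ¬q) ∧ r))

H is 0 on only 3 rows — (0,0,1), (0,1,1), (1,0,1). Writing each as a minterm (¬p·¬q·r, ¬p·q·r, p·¬q·r) and OR-ing them characterizes exactly where H=0, so H is the negation of that disjunction.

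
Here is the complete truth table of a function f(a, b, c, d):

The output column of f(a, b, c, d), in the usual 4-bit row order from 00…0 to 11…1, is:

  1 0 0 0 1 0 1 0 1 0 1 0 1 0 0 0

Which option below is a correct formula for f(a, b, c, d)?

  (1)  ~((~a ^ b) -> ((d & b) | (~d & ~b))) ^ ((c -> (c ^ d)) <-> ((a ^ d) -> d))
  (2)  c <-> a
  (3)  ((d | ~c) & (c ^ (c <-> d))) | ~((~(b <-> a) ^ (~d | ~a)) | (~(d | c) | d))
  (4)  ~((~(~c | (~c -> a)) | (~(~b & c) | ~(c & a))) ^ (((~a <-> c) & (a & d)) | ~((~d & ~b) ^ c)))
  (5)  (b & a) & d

3

(1) disagrees with f on (0,0,1,0) (formula → 1, table → 0); rule it out.
(2) disagrees with f on (0,0,0,1) (formula → 1, table → 0); rule it out.
(4) disagrees with f on (0,0,0,0) (formula → 0, table → 1); rule it out.
(5) disagrees with f on (0,0,0,0) (formula → 0, table → 1); rule it out.
(3) is the remaining candidate, and it agrees with f on all 16 inputs.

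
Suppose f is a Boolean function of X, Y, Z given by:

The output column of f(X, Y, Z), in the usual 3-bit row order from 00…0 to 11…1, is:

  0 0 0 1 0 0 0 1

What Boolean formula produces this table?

f(X, Y, Z) = ((not X and Y) and Z) or ((X and Y) and Z)

Collect the rows where f=1 — (0,1,1), (1,1,1) — and write one minterm per row: ¬X·Y·Z, X·Y·Z. Their union (logical OR) reproduces the table exactly.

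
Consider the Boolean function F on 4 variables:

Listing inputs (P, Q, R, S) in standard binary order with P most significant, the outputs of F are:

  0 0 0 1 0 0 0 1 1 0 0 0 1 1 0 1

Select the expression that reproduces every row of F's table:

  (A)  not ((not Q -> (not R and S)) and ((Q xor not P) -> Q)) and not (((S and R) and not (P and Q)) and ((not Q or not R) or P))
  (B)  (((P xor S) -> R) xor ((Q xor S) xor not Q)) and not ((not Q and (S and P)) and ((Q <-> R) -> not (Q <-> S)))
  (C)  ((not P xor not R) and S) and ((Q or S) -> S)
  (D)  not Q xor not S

B

(A): at (0,0,0,0) it gives 1, but F = 0 — eliminated.
(C): at (1,0,0,0) it gives 0, but F = 1 — eliminated.
(D): at (0,0,0,1) it gives 1, but F = 0 — eliminated.
That leaves (B). Evaluating it on every row reproduces the table of F exactly.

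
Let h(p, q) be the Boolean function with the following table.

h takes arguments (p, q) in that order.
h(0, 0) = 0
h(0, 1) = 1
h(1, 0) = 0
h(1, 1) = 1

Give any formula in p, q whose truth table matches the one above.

The output simply equals q.

h(p, q) = q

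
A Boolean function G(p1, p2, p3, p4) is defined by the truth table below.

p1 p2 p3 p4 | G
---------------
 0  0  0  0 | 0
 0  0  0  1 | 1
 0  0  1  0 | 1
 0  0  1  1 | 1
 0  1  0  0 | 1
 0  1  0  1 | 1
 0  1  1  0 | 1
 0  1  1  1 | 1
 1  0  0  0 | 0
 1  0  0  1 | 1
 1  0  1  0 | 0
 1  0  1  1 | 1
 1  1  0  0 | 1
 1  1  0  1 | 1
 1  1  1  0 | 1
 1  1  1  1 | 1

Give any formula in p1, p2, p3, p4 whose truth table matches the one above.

G(p1, p2, p3, p4) = NOT (((((NOT p1 AND NOT p2) AND NOT p3) AND NOT p4) OR (((p1 AND NOT p2) AND NOT p3) AND NOT p4)) OR (((p1 AND NOT p2) AND p3) AND NOT p4))

The 0-rows are (0,0,0,0), (1,0,0,0), (1,0,1,0). Take each as a conjunction (¬p1·¬p2·¬p3·¬p4, p1·¬p2·¬p3·¬p4, p1·¬p2·p3·¬p4), form their disjunction, and complement — that gives a formula that is 1 everywhere G is.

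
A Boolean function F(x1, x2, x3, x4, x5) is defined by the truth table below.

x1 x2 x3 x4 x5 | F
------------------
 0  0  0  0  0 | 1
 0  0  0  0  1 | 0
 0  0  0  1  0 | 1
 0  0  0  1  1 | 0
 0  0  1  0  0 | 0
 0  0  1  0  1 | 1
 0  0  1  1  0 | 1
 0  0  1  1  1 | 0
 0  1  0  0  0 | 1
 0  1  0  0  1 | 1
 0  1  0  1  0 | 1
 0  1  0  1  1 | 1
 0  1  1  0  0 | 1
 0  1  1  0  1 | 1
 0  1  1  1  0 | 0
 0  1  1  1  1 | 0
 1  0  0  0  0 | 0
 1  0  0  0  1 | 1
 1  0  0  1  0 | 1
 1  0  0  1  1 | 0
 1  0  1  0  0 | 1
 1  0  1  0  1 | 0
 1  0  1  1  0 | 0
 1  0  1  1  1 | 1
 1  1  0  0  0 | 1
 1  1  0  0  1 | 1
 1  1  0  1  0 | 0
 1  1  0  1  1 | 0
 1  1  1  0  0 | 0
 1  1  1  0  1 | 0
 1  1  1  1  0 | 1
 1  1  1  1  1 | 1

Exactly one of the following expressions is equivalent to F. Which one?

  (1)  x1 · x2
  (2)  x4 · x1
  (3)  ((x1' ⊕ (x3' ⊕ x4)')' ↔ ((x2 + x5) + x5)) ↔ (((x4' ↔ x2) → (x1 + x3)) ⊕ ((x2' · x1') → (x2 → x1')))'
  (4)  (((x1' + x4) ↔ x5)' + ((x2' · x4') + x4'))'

3

(1) disagrees with F on (0,0,0,0,0) (formula → 0, table → 1); rule it out.
(2) disagrees with F on (0,0,0,0,0) (formula → 0, table → 1); rule it out.
(4) disagrees with F on (0,0,0,0,0) (formula → 0, table → 1); rule it out.
(3) is the remaining candidate, and it agrees with F on all 32 inputs.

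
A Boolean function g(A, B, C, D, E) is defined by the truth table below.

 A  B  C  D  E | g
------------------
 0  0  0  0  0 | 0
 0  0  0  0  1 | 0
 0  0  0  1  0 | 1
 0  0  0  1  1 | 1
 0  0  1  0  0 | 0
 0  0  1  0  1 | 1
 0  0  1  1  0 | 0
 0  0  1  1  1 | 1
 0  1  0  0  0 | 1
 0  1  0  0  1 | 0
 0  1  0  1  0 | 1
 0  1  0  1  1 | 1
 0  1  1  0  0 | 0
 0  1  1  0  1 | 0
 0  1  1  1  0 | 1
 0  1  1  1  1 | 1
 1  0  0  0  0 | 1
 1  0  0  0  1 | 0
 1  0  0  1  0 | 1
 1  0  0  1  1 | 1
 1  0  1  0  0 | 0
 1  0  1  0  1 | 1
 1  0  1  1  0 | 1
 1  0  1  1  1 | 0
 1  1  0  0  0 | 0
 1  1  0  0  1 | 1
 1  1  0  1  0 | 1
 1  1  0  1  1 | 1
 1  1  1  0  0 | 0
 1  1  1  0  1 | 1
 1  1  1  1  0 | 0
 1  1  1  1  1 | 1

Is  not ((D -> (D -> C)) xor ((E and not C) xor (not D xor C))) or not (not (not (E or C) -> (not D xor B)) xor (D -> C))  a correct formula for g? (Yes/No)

No

Test each input against both g and the formula:
  A=0, B=0, C=0, D=0, E=0: formula gives 1, but g = 0 ✗
Row (0,0,0,0,0) is a counterexample, so the formula is not equivalent to g.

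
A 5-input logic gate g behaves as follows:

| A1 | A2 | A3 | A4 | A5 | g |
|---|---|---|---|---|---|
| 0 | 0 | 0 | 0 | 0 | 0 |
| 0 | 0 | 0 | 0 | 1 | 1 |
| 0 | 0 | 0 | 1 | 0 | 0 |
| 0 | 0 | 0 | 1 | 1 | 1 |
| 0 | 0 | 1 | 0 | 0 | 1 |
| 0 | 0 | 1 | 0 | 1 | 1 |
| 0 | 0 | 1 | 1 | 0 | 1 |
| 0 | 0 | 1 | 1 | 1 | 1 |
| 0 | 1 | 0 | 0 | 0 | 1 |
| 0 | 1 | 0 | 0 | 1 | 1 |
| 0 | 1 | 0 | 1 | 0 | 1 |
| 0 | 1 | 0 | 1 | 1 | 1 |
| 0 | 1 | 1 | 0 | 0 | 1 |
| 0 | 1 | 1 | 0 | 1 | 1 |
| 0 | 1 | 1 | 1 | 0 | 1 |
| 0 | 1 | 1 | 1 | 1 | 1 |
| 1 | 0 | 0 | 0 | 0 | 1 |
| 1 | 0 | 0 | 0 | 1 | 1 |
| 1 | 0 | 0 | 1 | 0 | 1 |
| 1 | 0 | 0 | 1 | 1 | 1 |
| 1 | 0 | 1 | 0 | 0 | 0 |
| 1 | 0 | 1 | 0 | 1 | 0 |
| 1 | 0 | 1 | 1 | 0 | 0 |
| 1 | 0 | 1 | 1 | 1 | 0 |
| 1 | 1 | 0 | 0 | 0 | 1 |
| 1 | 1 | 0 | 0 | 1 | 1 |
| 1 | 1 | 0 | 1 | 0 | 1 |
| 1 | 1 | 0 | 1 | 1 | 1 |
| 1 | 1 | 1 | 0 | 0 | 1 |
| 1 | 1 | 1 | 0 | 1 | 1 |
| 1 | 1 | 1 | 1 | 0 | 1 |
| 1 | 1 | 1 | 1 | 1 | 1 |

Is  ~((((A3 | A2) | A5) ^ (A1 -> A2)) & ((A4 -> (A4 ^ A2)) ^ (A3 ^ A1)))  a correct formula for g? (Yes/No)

Yes

Check the formula against g row by row:
  A1=0, A2=0, A3=0, A4=0, A5=0: formula gives 0, g = 0 ✓
  A1=0, A2=0, A3=0, A4=0, A5=1: formula gives 1, g = 1 ✓
  A1=0, A2=0, A3=0, A4=1, A5=0: formula gives 0, g = 0 ✓
  A1=0, A2=0, A3=0, A4=1, A5=1: formula gives 1, g = 1 ✓
  …and likewise for the remaining 28 rows.
Every row agrees, so the formula is equivalent.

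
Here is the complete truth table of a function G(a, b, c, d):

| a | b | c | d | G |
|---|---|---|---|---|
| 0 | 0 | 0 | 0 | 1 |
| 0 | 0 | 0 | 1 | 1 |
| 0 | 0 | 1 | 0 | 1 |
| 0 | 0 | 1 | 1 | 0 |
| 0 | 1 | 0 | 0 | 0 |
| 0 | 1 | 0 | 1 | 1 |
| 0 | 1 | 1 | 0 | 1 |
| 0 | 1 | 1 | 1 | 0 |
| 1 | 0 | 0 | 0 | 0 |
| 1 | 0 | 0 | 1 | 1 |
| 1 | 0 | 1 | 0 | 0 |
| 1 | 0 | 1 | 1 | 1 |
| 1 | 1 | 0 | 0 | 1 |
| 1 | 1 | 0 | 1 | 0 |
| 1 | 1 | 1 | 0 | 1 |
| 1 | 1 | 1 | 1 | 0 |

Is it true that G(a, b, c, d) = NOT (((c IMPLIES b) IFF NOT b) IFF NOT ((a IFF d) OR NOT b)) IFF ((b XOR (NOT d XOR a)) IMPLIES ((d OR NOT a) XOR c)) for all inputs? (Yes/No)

Check the formula against G row by row:
  a=0, b=0, c=0, d=0: formula gives 1, G = 1 ✓
  a=0, b=0, c=0, d=1: formula gives 1, G = 1 ✓
  a=0, b=0, c=1, d=0: formula gives 1, G = 1 ✓
  a=0, b=0, c=1, d=1: formula gives 0, G = 0 ✓
  …
  a=0, b=1, c=1, d=0: formula gives 0, but G = 1 ✗
Row (0,1,1,0) is a counterexample, so the formula is not equivalent to G.

No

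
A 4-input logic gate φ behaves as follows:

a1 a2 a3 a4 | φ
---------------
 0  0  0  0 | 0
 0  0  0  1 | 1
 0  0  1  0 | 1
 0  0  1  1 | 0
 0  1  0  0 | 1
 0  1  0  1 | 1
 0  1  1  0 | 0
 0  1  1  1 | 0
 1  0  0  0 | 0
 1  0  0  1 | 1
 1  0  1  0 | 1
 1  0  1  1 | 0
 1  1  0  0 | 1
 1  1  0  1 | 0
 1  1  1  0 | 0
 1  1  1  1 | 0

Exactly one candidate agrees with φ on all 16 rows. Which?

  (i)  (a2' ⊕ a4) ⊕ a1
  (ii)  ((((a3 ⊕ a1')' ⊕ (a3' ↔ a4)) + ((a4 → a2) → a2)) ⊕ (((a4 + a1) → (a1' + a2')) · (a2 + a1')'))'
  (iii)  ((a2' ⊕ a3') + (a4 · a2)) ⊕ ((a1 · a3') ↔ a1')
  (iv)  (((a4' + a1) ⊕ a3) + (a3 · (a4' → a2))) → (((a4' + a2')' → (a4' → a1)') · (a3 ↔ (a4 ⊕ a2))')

(i): at (0,0,0,0) it gives 1, but φ = 0 — eliminated.
(ii): at (0,0,0,0) it gives 1, but φ = 0 — eliminated.
(iii): at (0,0,0,1) it gives 0, but φ = 1 — eliminated.
That leaves (iv). Evaluating it on every row reproduces the table of φ exactly.

iv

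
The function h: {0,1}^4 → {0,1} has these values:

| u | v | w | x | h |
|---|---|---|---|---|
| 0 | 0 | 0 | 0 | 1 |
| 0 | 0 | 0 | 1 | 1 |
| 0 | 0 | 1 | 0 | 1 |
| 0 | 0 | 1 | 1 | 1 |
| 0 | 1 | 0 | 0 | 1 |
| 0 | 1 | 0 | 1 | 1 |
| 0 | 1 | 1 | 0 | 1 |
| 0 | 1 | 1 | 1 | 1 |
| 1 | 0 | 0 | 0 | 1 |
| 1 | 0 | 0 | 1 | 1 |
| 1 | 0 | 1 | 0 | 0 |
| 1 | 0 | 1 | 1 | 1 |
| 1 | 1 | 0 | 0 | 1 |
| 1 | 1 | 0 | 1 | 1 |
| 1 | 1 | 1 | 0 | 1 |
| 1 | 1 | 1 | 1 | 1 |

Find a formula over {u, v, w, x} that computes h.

h is 0 on exactly one input, (1,0,1,0), whose minterm is u·¬v·w·¬x. So h is the negation of that single conjunction.

h(u, v, w, x) = NOT (((u AND NOT v) AND w) AND NOT x)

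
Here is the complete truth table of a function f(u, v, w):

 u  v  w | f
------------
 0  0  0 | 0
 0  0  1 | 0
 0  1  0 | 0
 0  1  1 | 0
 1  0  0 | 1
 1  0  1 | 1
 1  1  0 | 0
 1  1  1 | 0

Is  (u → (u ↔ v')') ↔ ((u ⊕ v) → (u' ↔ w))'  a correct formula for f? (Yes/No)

No

Check the formula against f row by row:
  u=0, v=0, w=0: formula gives 0, f = 0 ✓
  u=0, v=0, w=1: formula gives 0, f = 0 ✓
  u=0, v=1, w=0: formula gives 1, but f = 0 ✗
Row (0,1,0) is a counterexample, so the formula is not equivalent to f.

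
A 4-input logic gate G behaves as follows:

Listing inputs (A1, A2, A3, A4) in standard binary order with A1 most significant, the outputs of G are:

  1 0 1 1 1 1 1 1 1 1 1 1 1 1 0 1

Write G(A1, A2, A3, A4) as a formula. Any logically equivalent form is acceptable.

G(A1, A2, A3, A4) = ((((A1' · A2') · A3') · A4) + (((A1 · A2) · A3) · A4'))'

There are just 2 zero rows: (0,0,0,1), (1,1,1,0). Their minterms are ¬A1·¬A2·¬A3·A4, A1·A2·A3·¬A4; the OR of those covers precisely the 0-outputs, and negating it yields G.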